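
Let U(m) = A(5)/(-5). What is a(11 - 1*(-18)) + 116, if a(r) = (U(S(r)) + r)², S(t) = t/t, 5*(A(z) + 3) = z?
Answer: 24509/25 ≈ 980.36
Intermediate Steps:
A(z) = -3 + z/5
S(t) = 1
U(m) = ⅖ (U(m) = (-3 + (⅕)*5)/(-5) = (-3 + 1)*(-⅕) = -2*(-⅕) = ⅖)
a(r) = (⅖ + r)²
a(11 - 1*(-18)) + 116 = (2 + 5*(11 - 1*(-18)))²/25 + 116 = (2 + 5*(11 + 18))²/25 + 116 = (2 + 5*29)²/25 + 116 = (2 + 145)²/25 + 116 = (1/25)*147² + 116 = (1/25)*21609 + 116 = 21609/25 + 116 = 24509/25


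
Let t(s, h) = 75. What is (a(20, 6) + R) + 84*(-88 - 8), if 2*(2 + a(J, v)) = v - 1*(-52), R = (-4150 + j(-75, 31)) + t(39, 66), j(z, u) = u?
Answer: -12081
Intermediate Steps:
R = -4044 (R = (-4150 + 31) + 75 = -4119 + 75 = -4044)
a(J, v) = 24 + v/2 (a(J, v) = -2 + (v - 1*(-52))/2 = -2 + (v + 52)/2 = -2 + (52 + v)/2 = -2 + (26 + v/2) = 24 + v/2)
(a(20, 6) + R) + 84*(-88 - 8) = ((24 + (½)*6) - 4044) + 84*(-88 - 8) = ((24 + 3) - 4044) + 84*(-96) = (27 - 4044) - 8064 = -4017 - 8064 = -12081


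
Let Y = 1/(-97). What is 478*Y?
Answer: -478/97 ≈ -4.9278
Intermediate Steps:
Y = -1/97 ≈ -0.010309
478*Y = 478*(-1/97) = -478/97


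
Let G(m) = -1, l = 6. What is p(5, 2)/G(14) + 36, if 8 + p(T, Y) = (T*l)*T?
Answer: -106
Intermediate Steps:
p(T, Y) = -8 + 6*T**2 (p(T, Y) = -8 + (T*6)*T = -8 + (6*T)*T = -8 + 6*T**2)
p(5, 2)/G(14) + 36 = (-8 + 6*5**2)/(-1) + 36 = (-8 + 6*25)*(-1) + 36 = (-8 + 150)*(-1) + 36 = 142*(-1) + 36 = -142 + 36 = -106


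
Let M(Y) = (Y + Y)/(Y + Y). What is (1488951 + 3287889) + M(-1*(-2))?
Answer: 4776841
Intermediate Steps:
M(Y) = 1 (M(Y) = (2*Y)/((2*Y)) = (2*Y)*(1/(2*Y)) = 1)
(1488951 + 3287889) + M(-1*(-2)) = (1488951 + 3287889) + 1 = 4776840 + 1 = 4776841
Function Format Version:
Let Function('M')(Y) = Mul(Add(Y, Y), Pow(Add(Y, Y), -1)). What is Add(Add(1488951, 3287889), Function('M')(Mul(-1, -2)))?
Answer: 4776841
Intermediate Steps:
Function('M')(Y) = 1 (Function('M')(Y) = Mul(Mul(2, Y), Pow(Mul(2, Y), -1)) = Mul(Mul(2, Y), Mul(Rational(1, 2), Pow(Y, -1))) = 1)
Add(Add(1488951, 3287889), Function('M')(Mul(-1, -2))) = Add(Add(1488951, 3287889), 1) = Add(4776840, 1) = 4776841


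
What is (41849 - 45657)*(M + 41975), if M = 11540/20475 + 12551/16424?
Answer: -191975672603716/1201005 ≈ -1.5985e+8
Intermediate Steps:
M = 89302937/67256280 (M = 11540*(1/20475) + 12551*(1/16424) = 2308/4095 + 12551/16424 = 89302937/67256280 ≈ 1.3278)
(41849 - 45657)*(M + 41975) = (41849 - 45657)*(89302937/67256280 + 41975) = -3808*2823171655937/67256280 = -191975672603716/1201005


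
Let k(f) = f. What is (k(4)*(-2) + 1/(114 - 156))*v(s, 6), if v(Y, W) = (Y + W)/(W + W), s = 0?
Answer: -337/84 ≈ -4.0119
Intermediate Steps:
v(Y, W) = (W + Y)/(2*W) (v(Y, W) = (W + Y)/((2*W)) = (W + Y)*(1/(2*W)) = (W + Y)/(2*W))
(k(4)*(-2) + 1/(114 - 156))*v(s, 6) = (4*(-2) + 1/(114 - 156))*((½)*(6 + 0)/6) = (-8 + 1/(-42))*((½)*(⅙)*6) = (-8 - 1/42)*(½) = -337/42*½ = -337/84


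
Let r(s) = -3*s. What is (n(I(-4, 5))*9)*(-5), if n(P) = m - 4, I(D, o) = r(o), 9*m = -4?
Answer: 200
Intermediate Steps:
m = -4/9 (m = (⅑)*(-4) = -4/9 ≈ -0.44444)
I(D, o) = -3*o
n(P) = -40/9 (n(P) = -4/9 - 4 = -40/9)
(n(I(-4, 5))*9)*(-5) = -40/9*9*(-5) = -40*(-5) = 200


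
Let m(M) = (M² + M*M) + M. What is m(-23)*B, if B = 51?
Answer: 52785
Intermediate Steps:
m(M) = M + 2*M² (m(M) = (M² + M²) + M = 2*M² + M = M + 2*M²)
m(-23)*B = -23*(1 + 2*(-23))*51 = -23*(1 - 46)*51 = -23*(-45)*51 = 1035*51 = 52785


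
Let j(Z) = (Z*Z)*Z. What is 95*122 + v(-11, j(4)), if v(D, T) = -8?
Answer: 11582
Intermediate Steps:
j(Z) = Z³ (j(Z) = Z²*Z = Z³)
95*122 + v(-11, j(4)) = 95*122 - 8 = 11590 - 8 = 11582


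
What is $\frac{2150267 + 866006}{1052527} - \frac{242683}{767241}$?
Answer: $\frac{2058777902852}{807541868007} \approx 2.5494$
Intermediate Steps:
$\frac{2150267 + 866006}{1052527} - \frac{242683}{767241} = 3016273 \cdot \frac{1}{1052527} - \frac{242683}{767241} = \frac{3016273}{1052527} - \frac{242683}{767241} = \frac{2058777902852}{807541868007}$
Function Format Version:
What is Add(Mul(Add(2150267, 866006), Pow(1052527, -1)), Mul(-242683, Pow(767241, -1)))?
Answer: Rational(2058777902852, 807541868007) ≈ 2.5494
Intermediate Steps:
Add(Mul(Add(2150267, 866006), Pow(1052527, -1)), Mul(-242683, Pow(767241, -1))) = Add(Mul(3016273, Rational(1, 1052527)), Mul(-242683, Rational(1, 767241))) = Add(Rational(3016273, 1052527), Rational(-242683, 767241)) = Rational(2058777902852, 807541868007)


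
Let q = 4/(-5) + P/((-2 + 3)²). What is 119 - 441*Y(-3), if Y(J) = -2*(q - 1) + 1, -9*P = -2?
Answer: -8568/5 ≈ -1713.6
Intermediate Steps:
P = 2/9 (P = -⅑*(-2) = 2/9 ≈ 0.22222)
q = -26/45 (q = 4/(-5) + 2/(9*((-2 + 3)²)) = 4*(-⅕) + 2/(9*(1²)) = -⅘ + (2/9)/1 = -⅘ + (2/9)*1 = -⅘ + 2/9 = -26/45 ≈ -0.57778)
Y(J) = 187/45 (Y(J) = -2*(-26/45 - 1) + 1 = -2*(-71/45) + 1 = 142/45 + 1 = 187/45)
119 - 441*Y(-3) = 119 - 441*187/45 = 119 - 9163/5 = -8568/5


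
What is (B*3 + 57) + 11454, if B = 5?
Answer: 11526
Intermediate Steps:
(B*3 + 57) + 11454 = (5*3 + 57) + 11454 = (15 + 57) + 11454 = 72 + 11454 = 11526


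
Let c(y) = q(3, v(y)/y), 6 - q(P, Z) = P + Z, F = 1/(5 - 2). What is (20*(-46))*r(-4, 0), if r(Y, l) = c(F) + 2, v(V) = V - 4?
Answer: -14720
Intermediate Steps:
v(V) = -4 + V
F = ⅓ (F = 1/3 = ⅓ ≈ 0.33333)
q(P, Z) = 6 - P - Z (q(P, Z) = 6 - (P + Z) = 6 + (-P - Z) = 6 - P - Z)
c(y) = 3 - (-4 + y)/y (c(y) = 6 - 1*3 - (-4 + y)/y = 6 - 3 - (-4 + y)/y = 3 - (-4 + y)/y)
r(Y, l) = 16 (r(Y, l) = (2 + 4/(⅓)) + 2 = (2 + 4*3) + 2 = (2 + 12) + 2 = 14 + 2 = 16)
(20*(-46))*r(-4, 0) = (20*(-46))*16 = -920*16 = -14720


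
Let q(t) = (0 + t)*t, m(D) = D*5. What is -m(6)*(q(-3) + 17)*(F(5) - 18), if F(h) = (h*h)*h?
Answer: -83460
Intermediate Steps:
m(D) = 5*D
F(h) = h**3 (F(h) = h**2*h = h**3)
q(t) = t**2 (q(t) = t*t = t**2)
-m(6)*(q(-3) + 17)*(F(5) - 18) = -5*6*((-3)**2 + 17)*(5**3 - 18) = -30*(9 + 17)*(125 - 18) = -30*26*107 = -30*2782 = -1*83460 = -83460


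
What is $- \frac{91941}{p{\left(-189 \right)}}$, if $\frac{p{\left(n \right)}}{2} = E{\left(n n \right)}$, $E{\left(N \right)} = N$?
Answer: $- \frac{30647}{23814} \approx -1.2869$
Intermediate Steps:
$p{\left(n \right)} = 2 n^{2}$ ($p{\left(n \right)} = 2 n n = 2 n^{2}$)
$- \frac{91941}{p{\left(-189 \right)}} = - \frac{91941}{2 \left(-189\right)^{2}} = - \frac{91941}{2 \cdot 35721} = - \frac{91941}{71442} = \left(-91941\right) \frac{1}{71442} = - \frac{30647}{23814}$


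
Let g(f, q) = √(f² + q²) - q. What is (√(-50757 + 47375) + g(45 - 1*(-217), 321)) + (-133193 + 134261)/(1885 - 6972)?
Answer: -1633995/5087 + √171685 + I*√3382 ≈ 93.139 + 58.155*I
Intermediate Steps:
(√(-50757 + 47375) + g(45 - 1*(-217), 321)) + (-133193 + 134261)/(1885 - 6972) = (√(-50757 + 47375) + (√((45 - 1*(-217))² + 321²) - 1*321)) + (-133193 + 134261)/(1885 - 6972) = (√(-3382) + (√((45 + 217)² + 103041) - 321)) + 1068/(-5087) = (I*√3382 + (√(262² + 103041) - 321)) + 1068*(-1/5087) = (I*√3382 + (√(68644 + 103041) - 321)) - 1068/5087 = (I*√3382 + (√171685 - 321)) - 1068/5087 = (I*√3382 + (-321 + √171685)) - 1068/5087 = (-321 + √171685 + I*√3382) - 1068/5087 = -1633995/5087 + √171685 + I*√3382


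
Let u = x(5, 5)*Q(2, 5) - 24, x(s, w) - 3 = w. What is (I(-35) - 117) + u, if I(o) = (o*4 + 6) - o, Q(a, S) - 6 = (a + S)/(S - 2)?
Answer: -520/3 ≈ -173.33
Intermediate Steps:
x(s, w) = 3 + w
Q(a, S) = 6 + (S + a)/(-2 + S) (Q(a, S) = 6 + (a + S)/(S - 2) = 6 + (S + a)/(-2 + S))
I(o) = 6 + 3*o (I(o) = (4*o + 6) - o = (6 + 4*o) - o = 6 + 3*o)
u = 128/3 (u = (3 + 5)*((-12 + 2 + 7*5)/(-2 + 5)) - 24 = 8*((-12 + 2 + 35)/3) - 24 = 8*((⅓)*25) - 24 = 8*(25/3) - 24 = 200/3 - 24 = 128/3 ≈ 42.667)
(I(-35) - 117) + u = ((6 + 3*(-35)) - 117) + 128/3 = ((6 - 105) - 117) + 128/3 = (-99 - 117) + 128/3 = -216 + 128/3 = -520/3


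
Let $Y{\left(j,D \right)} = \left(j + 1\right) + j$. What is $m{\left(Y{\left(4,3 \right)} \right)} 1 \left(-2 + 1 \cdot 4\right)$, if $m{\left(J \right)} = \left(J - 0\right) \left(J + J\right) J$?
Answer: $2916$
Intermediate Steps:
$Y{\left(j,D \right)} = 1 + 2 j$ ($Y{\left(j,D \right)} = \left(1 + j\right) + j = 1 + 2 j$)
$m{\left(J \right)} = 2 J^{3}$ ($m{\left(J \right)} = \left(J + 0\right) 2 J J = J 2 J J = 2 J^{2} J = 2 J^{3}$)
$m{\left(Y{\left(4,3 \right)} \right)} 1 \left(-2 + 1 \cdot 4\right) = 2 \left(1 + 2 \cdot 4\right)^{3} \cdot 1 \left(-2 + 1 \cdot 4\right) = 2 \left(1 + 8\right)^{3} \cdot 1 \left(-2 + 4\right) = 2 \cdot 9^{3} \cdot 1 \cdot 2 = 2 \cdot 729 \cdot 1 \cdot 2 = 1458 \cdot 1 \cdot 2 = 1458 \cdot 2 = 2916$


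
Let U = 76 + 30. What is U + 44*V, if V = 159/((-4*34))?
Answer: 1855/34 ≈ 54.559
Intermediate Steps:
V = -159/136 (V = 159/(-136) = 159*(-1/136) = -159/136 ≈ -1.1691)
U = 106
U + 44*V = 106 + 44*(-159/136) = 106 - 1749/34 = 1855/34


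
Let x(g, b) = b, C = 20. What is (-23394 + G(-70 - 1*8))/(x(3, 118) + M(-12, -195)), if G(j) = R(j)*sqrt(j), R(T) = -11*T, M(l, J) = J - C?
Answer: 23394/97 - 858*I*sqrt(78)/97 ≈ 241.18 - 78.12*I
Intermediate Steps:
M(l, J) = -20 + J (M(l, J) = J - 1*20 = J - 20 = -20 + J)
G(j) = -11*j**(3/2) (G(j) = (-11*j)*sqrt(j) = -11*j**(3/2))
(-23394 + G(-70 - 1*8))/(x(3, 118) + M(-12, -195)) = (-23394 - 11*(-70 - 1*8)**(3/2))/(118 + (-20 - 195)) = (-23394 - 11*(-70 - 8)**(3/2))/(118 - 215) = (-23394 - (-858)*I*sqrt(78))/(-97) = (-23394 - (-858)*I*sqrt(78))*(-1/97) = (-23394 + 858*I*sqrt(78))*(-1/97) = 23394/97 - 858*I*sqrt(78)/97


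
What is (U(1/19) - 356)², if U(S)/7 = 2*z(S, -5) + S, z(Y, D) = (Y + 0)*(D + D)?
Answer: 131769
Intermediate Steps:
z(Y, D) = 2*D*Y (z(Y, D) = Y*(2*D) = 2*D*Y)
U(S) = -133*S (U(S) = 7*(2*(2*(-5)*S) + S) = 7*(2*(-10*S) + S) = 7*(-20*S + S) = 7*(-19*S) = -133*S)
(U(1/19) - 356)² = (-133/19 - 356)² = (-133*1/19 - 356)² = (-7 - 356)² = (-363)² = 131769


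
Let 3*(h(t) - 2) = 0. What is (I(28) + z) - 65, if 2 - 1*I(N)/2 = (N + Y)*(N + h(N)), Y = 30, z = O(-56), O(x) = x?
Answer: -3597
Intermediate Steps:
z = -56
h(t) = 2 (h(t) = 2 + (⅓)*0 = 2 + 0 = 2)
I(N) = 4 - 2*(2 + N)*(30 + N) (I(N) = 4 - 2*(N + 30)*(N + 2) = 4 - 2*(30 + N)*(2 + N) = 4 - 2*(2 + N)*(30 + N))
(I(28) + z) - 65 = ((-116 - 64*28 - 2*28²) - 56) - 65 = ((-116 - 1792 - 2*784) - 56) - 65 = ((-116 - 1792 - 1568) - 56) - 65 = (-3476 - 56) - 65 = -3532 - 65 = -3597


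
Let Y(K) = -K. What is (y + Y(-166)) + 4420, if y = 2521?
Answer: 7107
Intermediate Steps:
(y + Y(-166)) + 4420 = (2521 - 1*(-166)) + 4420 = (2521 + 166) + 4420 = 2687 + 4420 = 7107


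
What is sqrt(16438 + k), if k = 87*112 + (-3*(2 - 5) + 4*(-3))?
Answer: sqrt(26179) ≈ 161.80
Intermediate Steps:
k = 9741 (k = 9744 + (-3*(-3) - 12) = 9744 + (9 - 12) = 9744 - 3 = 9741)
sqrt(16438 + k) = sqrt(16438 + 9741) = sqrt(26179)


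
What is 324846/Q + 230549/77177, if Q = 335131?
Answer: 102334756661/25864405187 ≈ 3.9566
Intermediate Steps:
324846/Q + 230549/77177 = 324846/335131 + 230549/77177 = 102334756661/25864405187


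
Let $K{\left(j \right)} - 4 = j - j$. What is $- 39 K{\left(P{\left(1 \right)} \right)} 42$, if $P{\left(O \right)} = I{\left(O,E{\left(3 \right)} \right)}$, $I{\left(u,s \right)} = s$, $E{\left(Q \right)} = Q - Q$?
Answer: $-6552$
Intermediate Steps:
$E{\left(Q \right)} = 0$
$P{\left(O \right)} = 0$
$K{\left(j \right)} = 4$ ($K{\left(j \right)} = 4 + \left(j - j\right) = 4 + 0 = 4$)
$- 39 K{\left(P{\left(1 \right)} \right)} 42 = \left(-39\right) 4 \cdot 42 = \left(-156\right) 42 = -6552$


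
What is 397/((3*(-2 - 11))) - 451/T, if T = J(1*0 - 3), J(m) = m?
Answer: 1822/13 ≈ 140.15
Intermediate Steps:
T = -3 (T = 1*0 - 3 = 0 - 3 = -3)
397/((3*(-2 - 11))) - 451/T = 397/((3*(-2 - 11))) - 451/(-3) = 397/((3*(-13))) - 451*(-1/3) = 397/(-39) + 451/3 = 397*(-1/39) + 451/3 = -397/39 + 451/3 = 1822/13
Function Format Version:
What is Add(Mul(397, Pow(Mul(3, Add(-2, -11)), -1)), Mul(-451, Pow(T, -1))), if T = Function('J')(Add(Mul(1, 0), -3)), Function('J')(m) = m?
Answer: Rational(1822, 13) ≈ 140.15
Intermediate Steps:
T = -3 (T = Add(Mul(1, 0), -3) = Add(0, -3) = -3)
Add(Mul(397, Pow(Mul(3, Add(-2, -11)), -1)), Mul(-451, Pow(T, -1))) = Add(Mul(397, Pow(Mul(3, Add(-2, -11)), -1)), Mul(-451, Pow(-3, -1))) = Add(Mul(397, Pow(Mul(3, -13), -1)), Mul(-451, Rational(-1, 3))) = Add(Mul(397, Pow(-39, -1)), Rational(451, 3)) = Add(Mul(397, Rational(-1, 39)), Rational(451, 3)) = Add(Rational(-397, 39), Rational(451, 3)) = Rational(1822, 13)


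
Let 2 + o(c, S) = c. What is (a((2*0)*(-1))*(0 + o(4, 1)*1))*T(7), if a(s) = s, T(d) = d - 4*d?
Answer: 0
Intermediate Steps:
o(c, S) = -2 + c
T(d) = -3*d
(a((2*0)*(-1))*(0 + o(4, 1)*1))*T(7) = (((2*0)*(-1))*(0 + (-2 + 4)*1))*(-3*7) = ((0*(-1))*(0 + 2*1))*(-21) = (0*(0 + 2))*(-21) = (0*2)*(-21) = 0*(-21) = 0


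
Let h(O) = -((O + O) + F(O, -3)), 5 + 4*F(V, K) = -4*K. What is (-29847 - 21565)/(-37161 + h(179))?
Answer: 205648/150083 ≈ 1.3702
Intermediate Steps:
F(V, K) = -5/4 - K (F(V, K) = -5/4 + (-4*K)/4 = -5/4 - K)
h(O) = -7/4 - 2*O (h(O) = -((O + O) + (-5/4 - 1*(-3))) = -(2*O + (-5/4 + 3)) = -(2*O + 7/4) = -(7/4 + 2*O) = -7/4 - 2*O)
(-29847 - 21565)/(-37161 + h(179)) = (-29847 - 21565)/(-37161 + (-7/4 - 2*179)) = -51412/(-37161 + (-7/4 - 358)) = -51412/(-37161 - 1439/4) = -51412/(-150083/4) = -51412*(-4/150083) = 205648/150083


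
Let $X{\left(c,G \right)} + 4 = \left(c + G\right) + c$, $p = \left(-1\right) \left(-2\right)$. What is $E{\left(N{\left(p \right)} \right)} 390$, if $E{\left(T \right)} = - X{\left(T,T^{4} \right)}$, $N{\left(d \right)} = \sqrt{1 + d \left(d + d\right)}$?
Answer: $-32370$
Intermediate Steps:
$p = 2$
$X{\left(c,G \right)} = -4 + G + 2 c$ ($X{\left(c,G \right)} = -4 + \left(\left(c + G\right) + c\right) = -4 + \left(\left(G + c\right) + c\right) = -4 + \left(G + 2 c\right) = -4 + G + 2 c$)
$N{\left(d \right)} = \sqrt{1 + 2 d^{2}}$ ($N{\left(d \right)} = \sqrt{1 + d 2 d} = \sqrt{1 + 2 d^{2}}$)
$E{\left(T \right)} = 4 - T^{4} - 2 T$ ($E{\left(T \right)} = - (-4 + T^{4} + 2 T) = 4 - T^{4} - 2 T$)
$E{\left(N{\left(p \right)} \right)} 390 = \left(4 - \left(\sqrt{1 + 2 \cdot 2^{2}}\right)^{4} - 2 \sqrt{1 + 2 \cdot 2^{2}}\right) 390 = \left(4 - \left(\sqrt{1 + 2 \cdot 4}\right)^{4} - 2 \sqrt{1 + 2 \cdot 4}\right) 390 = \left(4 - \left(\sqrt{1 + 8}\right)^{4} - 2 \sqrt{1 + 8}\right) 390 = \left(4 - \left(\sqrt{9}\right)^{4} - 2 \sqrt{9}\right) 390 = \left(4 - 3^{4} - 6\right) 390 = \left(4 - 81 - 6\right) 390 = \left(-83\right) 390 = -32370$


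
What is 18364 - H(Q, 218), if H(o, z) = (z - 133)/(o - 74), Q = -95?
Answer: 3103601/169 ≈ 18365.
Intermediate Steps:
H(o, z) = (-133 + z)/(-74 + o)
18364 - H(Q, 218) = 18364 - (-133 + 218)/(-74 - 95) = 18364 - 85/(-169) = 18364 - (-1)*85/169 = 18364 - 1*(-85/169) = 18364 + 85/169 = 3103601/169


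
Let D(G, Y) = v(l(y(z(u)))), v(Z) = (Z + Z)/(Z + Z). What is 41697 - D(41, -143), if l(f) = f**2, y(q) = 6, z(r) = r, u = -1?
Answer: 41696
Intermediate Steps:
v(Z) = 1 (v(Z) = (2*Z)/((2*Z)) = (2*Z)*(1/(2*Z)) = 1)
D(G, Y) = 1
41697 - D(41, -143) = 41697 - 1*1 = 41697 - 1 = 41696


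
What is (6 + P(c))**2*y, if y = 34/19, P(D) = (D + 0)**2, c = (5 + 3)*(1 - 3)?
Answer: 2333896/19 ≈ 1.2284e+5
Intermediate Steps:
c = -16 (c = 8*(-2) = -16)
P(D) = D**2
y = 34/19 (y = 34*(1/19) = 34/19 ≈ 1.7895)
(6 + P(c))**2*y = (6 + (-16)**2)**2*(34/19) = (6 + 256)**2*(34/19) = 262**2*(34/19) = 68644*(34/19) = 2333896/19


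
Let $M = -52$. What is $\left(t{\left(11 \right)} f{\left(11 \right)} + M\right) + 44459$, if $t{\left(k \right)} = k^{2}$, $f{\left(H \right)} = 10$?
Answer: $45617$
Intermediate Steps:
$\left(t{\left(11 \right)} f{\left(11 \right)} + M\right) + 44459 = \left(11^{2} \cdot 10 - 52\right) + 44459 = \left(121 \cdot 10 - 52\right) + 44459 = \left(1210 - 52\right) + 44459 = 1158 + 44459 = 45617$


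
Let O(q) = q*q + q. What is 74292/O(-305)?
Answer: 18573/23180 ≈ 0.80125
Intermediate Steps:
O(q) = q + q² (O(q) = q² + q = q + q²)
74292/O(-305) = 74292/((-305*(1 - 305))) = 74292/((-305*(-304))) = 74292/92720 = 74292*(1/92720) = 18573/23180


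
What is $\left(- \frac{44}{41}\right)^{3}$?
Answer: $- \frac{85184}{68921} \approx -1.236$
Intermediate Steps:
$\left(- \frac{44}{41}\right)^{3} = - \frac{85184}{68921}$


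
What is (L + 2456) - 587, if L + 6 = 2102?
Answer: 3965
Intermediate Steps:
L = 2096 (L = -6 + 2102 = 2096)
(L + 2456) - 587 = (2096 + 2456) - 587 = 4552 - 587 = 3965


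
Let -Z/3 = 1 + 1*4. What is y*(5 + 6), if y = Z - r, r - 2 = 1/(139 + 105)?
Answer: -45639/244 ≈ -187.05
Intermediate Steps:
Z = -15 (Z = -3*(1 + 1*4) = -3*(1 + 4) = -3*5 = -15)
r = 489/244 (r = 2 + 1/(139 + 105) = 2 + 1/244 = 489/244 ≈ 2.0041)
y = -4149/244 (y = -15 - 1*489/244 = -15 - 489/244 = -4149/244 ≈ -17.004)
y*(5 + 6) = -4149*(5 + 6)/244 = -4149/244*11 = -45639/244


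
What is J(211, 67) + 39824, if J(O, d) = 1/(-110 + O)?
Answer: 4022225/101 ≈ 39824.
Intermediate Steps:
J(211, 67) + 39824 = 1/(-110 + 211) + 39824 = 1/101 + 39824 = 4022225/101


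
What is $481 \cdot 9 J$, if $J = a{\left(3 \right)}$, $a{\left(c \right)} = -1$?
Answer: $-4329$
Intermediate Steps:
$J = -1$
$481 \cdot 9 J = 481 \cdot 9 \left(-1\right) = 4329 \left(-1\right) = -4329$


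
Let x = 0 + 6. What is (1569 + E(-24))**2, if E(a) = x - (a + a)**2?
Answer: 531441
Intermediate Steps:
x = 6
E(a) = 6 - 4*a**2 (E(a) = 6 - (a + a)**2 = 6 - (2*a)**2 = 6 - 4*a**2)
(1569 + E(-24))**2 = (1569 + (6 - 4*(-24)**2))**2 = (1569 + (6 - 4*576))**2 = (1569 + (6 - 2304))**2 = (1569 - 2298)**2 = (-729)**2 = 531441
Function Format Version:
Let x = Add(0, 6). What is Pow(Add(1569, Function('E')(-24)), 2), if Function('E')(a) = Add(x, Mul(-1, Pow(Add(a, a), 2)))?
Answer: 531441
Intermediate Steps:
x = 6
Function('E')(a) = Add(6, Mul(-4, Pow(a, 2))) (Function('E')(a) = Add(6, Mul(-1, Pow(Add(a, a), 2))) = Add(6, Mul(-1, Pow(Mul(2, a), 2))) = Add(6, Mul(-1, Mul(4, Pow(a, 2)))) = Add(6, Mul(-4, Pow(a, 2))))
Pow(Add(1569, Function('E')(-24)), 2) = Pow(Add(1569, Add(6, Mul(-4, Pow(-24, 2)))), 2) = Pow(Add(1569, Add(6, Mul(-4, 576))), 2) = Pow(Add(1569, Add(6, -2304)), 2) = Pow(Add(1569, -2298), 2) = Pow(-729, 2) = 531441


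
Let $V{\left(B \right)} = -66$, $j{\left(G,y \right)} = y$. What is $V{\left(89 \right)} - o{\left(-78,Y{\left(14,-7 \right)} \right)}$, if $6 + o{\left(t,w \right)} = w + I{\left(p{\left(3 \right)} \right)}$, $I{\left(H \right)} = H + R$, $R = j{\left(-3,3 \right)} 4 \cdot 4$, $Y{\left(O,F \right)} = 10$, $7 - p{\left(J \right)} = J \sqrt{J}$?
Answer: $-125 + 3 \sqrt{3} \approx -119.8$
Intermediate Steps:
$p{\left(J \right)} = 7 - J^{\frac{3}{2}}$ ($p{\left(J \right)} = 7 - J \sqrt{J} = 7 - J^{\frac{3}{2}}$)
$R = 48$ ($R = 3 \cdot 4 \cdot 4 = 12 \cdot 4 = 48$)
$I{\left(H \right)} = 48 + H$ ($I{\left(H \right)} = H + 48 = 48 + H$)
$o{\left(t,w \right)} = 49 + w - 3 \sqrt{3}$ ($o{\left(t,w \right)} = -6 + \left(w + \left(48 + \left(7 - 3^{\frac{3}{2}}\right)\right)\right) = -6 + \left(w + \left(48 + \left(7 - 3 \sqrt{3}\right)\right)\right) = -6 + \left(w + \left(55 - 3 \sqrt{3}\right)\right) = -6 + \left(55 + w - 3 \sqrt{3}\right) = 49 + w - 3 \sqrt{3}$)
$V{\left(89 \right)} - o{\left(-78,Y{\left(14,-7 \right)} \right)} = -66 - \left(49 + 10 - 3 \sqrt{3}\right) = -66 - \left(59 - 3 \sqrt{3}\right) = -125 + 3 \sqrt{3}$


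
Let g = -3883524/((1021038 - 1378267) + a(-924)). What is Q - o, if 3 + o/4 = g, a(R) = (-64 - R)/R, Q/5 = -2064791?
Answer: -425968270832839/41260057 ≈ -1.0324e+7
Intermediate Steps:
Q = -10323955 (Q = 5*(-2064791) = -10323955)
a(R) = (-64 - R)/R
g = 448547022/41260057 (g = -3883524/((1021038 - 1378267) + (-64 - 1*(-924))/(-924)) = -3883524/(-357229 - (-64 + 924)/924) = -3883524/(-357229 - 1/924*860) = -3883524/(-357229 - 215/231) = -3883524/(-82520114/231) = -3883524*(-231/82520114) = 448547022/41260057 ≈ 10.871)
o = 1299067404/41260057 (o = -12 + 4*(448547022/41260057) = -12 + 1794188088/41260057 = 1299067404/41260057 ≈ 31.485)
Q - o = -10323955 - 1*1299067404/41260057 = -10323955 - 1299067404/41260057 = -425968270832839/41260057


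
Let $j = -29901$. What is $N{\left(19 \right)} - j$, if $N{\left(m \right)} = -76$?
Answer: $29825$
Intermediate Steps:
$N{\left(19 \right)} - j = -76 - -29901 = -76 + 29901 = 29825$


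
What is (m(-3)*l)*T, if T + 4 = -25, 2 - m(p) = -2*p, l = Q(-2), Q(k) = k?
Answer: -232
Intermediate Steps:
l = -2
m(p) = 2 + 2*p (m(p) = 2 - (-2)*p = 2 + 2*p)
T = -29 (T = -4 - 25 = -29)
(m(-3)*l)*T = ((2 + 2*(-3))*(-2))*(-29) = ((2 - 6)*(-2))*(-29) = -4*(-2)*(-29) = 8*(-29) = -232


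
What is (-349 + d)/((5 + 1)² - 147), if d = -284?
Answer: 211/37 ≈ 5.7027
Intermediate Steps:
(-349 + d)/((5 + 1)² - 147) = (-349 - 284)/((5 + 1)² - 147) = -633/(6² - 147) = -633/(36 - 147) = -633/(-111) = -633*(-1/111) = 211/37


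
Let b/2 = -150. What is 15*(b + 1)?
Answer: -4485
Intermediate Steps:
b = -300 (b = 2*(-150) = -300)
15*(b + 1) = 15*(-300 + 1) = 15*(-299) = -4485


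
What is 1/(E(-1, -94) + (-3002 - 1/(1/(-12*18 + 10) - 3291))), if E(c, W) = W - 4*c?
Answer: -677947/2096211918 ≈ -0.00032342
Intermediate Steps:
E(c, W) = W - 4*c
1/(E(-1, -94) + (-3002 - 1/(1/(-12*18 + 10) - 3291))) = 1/((-94 - 4*(-1)) + (-3002 - 1/(1/(-12*18 + 10) - 3291))) = 1/((-94 + 4) + (-3002 - 1/(1/(-216 + 10) - 3291))) = 1/(-90 + (-3002 - 1/(1/(-206) - 3291))) = 1/(-90 + (-3002 - 1/(-1/206 - 3291))) = 1/(-90 + (-3002 - 1/(-677947/206))) = 1/(-90 + (-3002 - 1*(-206/677947))) = 1/(-90 + (-3002 + 206/677947)) = 1/(-90 - 2035196688/677947) = 1/(-2096211918/677947) = -677947/2096211918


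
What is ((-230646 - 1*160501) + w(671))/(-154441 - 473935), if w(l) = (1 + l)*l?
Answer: -59765/628376 ≈ -0.095110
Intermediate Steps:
w(l) = l*(1 + l)
((-230646 - 1*160501) + w(671))/(-154441 - 473935) = ((-230646 - 1*160501) + 671*(1 + 671))/(-154441 - 473935) = ((-230646 - 160501) + 671*672)/(-628376) = (-391147 + 450912)*(-1/628376) = 59765*(-1/628376) = -59765/628376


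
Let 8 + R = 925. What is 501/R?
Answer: 501/917 ≈ 0.54635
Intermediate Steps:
R = 917 (R = -8 + 925 = 917)
501/R = 501/917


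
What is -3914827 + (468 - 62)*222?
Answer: -3824695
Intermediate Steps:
-3914827 + (468 - 62)*222 = -3914827 + 406*222 = -3914827 + 90132 = -3824695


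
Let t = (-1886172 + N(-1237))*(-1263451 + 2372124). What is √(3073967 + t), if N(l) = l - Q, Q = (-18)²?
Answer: 3*I*√232541726038 ≈ 1.4467e+6*I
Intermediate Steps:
Q = 324
N(l) = -324 + l (N(l) = l - 1*324 = l - 324 = -324 + l)
t = -2092878608309 (t = (-1886172 + (-324 - 1237))*(-1263451 + 2372124) = (-1886172 - 1561)*1108673 = -1887733*1108673 = -2092878608309)
√(3073967 + t) = √(3073967 - 2092878608309) = √(-2092875534342) = 3*I*√232541726038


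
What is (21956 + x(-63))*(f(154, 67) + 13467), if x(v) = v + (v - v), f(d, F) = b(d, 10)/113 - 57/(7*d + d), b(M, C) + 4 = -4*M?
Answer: 41028611481763/139216 ≈ 2.9471e+8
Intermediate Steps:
b(M, C) = -4 - 4*M
f(d, F) = -4/113 - 57/(8*d) - 4*d/113 (f(d, F) = (-4 - 4*d)/113 - 57/(7*d + d) = (-4 - 4*d)*(1/113) - 57*1/(8*d) = (-4/113 - 4*d/113) - 57/(8*d) = -4/113 - 57/(8*d) - 4*d/113)
x(v) = v (x(v) = v + 0 = v)
(21956 + x(-63))*(f(154, 67) + 13467) = (21956 - 63)*((1/904)*(-6441 + 32*154*(-1 - 1*154))/154 + 13467) = 21893*((1/904)*(1/154)*(-6441 + 32*154*(-1 - 154)) + 13467) = 21893*((1/904)*(1/154)*(-6441 + 32*154*(-155)) + 13467) = 21893*((1/904)*(1/154)*(-6441 - 763840) + 13467) = 21893*((1/904)*(1/154)*(-770281) + 13467) = 21893*(-770281/139216 + 13467) = 21893*(1874051591/139216) = 41028611481763/139216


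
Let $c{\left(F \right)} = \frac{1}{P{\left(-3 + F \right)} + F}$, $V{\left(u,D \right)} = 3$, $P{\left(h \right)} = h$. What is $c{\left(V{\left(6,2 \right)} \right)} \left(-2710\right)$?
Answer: $- \frac{2710}{3} \approx -903.33$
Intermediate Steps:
$c{\left(F \right)} = \frac{1}{-3 + 2 F}$ ($c{\left(F \right)} = \frac{1}{\left(-3 + F\right) + F} = \frac{1}{-3 + 2 F}$)
$c{\left(V{\left(6,2 \right)} \right)} \left(-2710\right) = \frac{1}{-3 + 2 \cdot 3} \left(-2710\right) = \frac{1}{-3 + 6} \left(-2710\right) = \frac{1}{3} \left(-2710\right) = - \frac{2710}{3}$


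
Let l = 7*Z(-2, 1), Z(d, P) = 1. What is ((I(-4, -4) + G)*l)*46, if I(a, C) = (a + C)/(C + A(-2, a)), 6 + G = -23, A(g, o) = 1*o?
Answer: -9016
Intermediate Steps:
A(g, o) = o
G = -29 (G = -6 - 23 = -29)
l = 7 (l = 7*1 = 7)
I(a, C) = 1 (I(a, C) = (a + C)/(C + a) = (C + a)/(C + a) = 1)
((I(-4, -4) + G)*l)*46 = ((1 - 29)*7)*46 = -28*7*46 = -196*46 = -9016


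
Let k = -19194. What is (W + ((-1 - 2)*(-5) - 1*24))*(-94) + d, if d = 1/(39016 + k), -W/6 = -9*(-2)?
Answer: 218002357/19822 ≈ 10998.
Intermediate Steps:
W = -108 (W = -(-54)*(-2) = -6*18 = -108)
d = 1/19822 (d = 1/(39016 - 19194) = 1/19822 ≈ 5.0449e-5)
(W + ((-1 - 2)*(-5) - 1*24))*(-94) + d = (-108 + ((-1 - 2)*(-5) - 1*24))*(-94) + 1/19822 = (-108 + (-3*(-5) - 24))*(-94) + 1/19822 = (-108 + (15 - 24))*(-94) + 1/19822 = (-108 - 9)*(-94) + 1/19822 = -117*(-94) + 1/19822 = 10998 + 1/19822 = 218002357/19822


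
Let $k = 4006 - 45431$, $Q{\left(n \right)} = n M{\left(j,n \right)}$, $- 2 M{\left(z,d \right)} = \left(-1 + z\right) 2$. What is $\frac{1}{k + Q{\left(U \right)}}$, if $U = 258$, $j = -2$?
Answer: $- \frac{1}{40651} \approx -2.46 \cdot 10^{-5}$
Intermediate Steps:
$M{\left(z,d \right)} = 1 - z$ ($M{\left(z,d \right)} = - \frac{\left(-1 + z\right) 2}{2} = - \frac{-2 + 2 z}{2} = 1 - z$)
$Q{\left(n \right)} = 3 n$ ($Q{\left(n \right)} = n \left(1 - -2\right) = n \left(1 + 2\right) = n 3 = 3 n$)
$k = -41425$
$\frac{1}{k + Q{\left(U \right)}} = \frac{1}{-41425 + 3 \cdot 258} = \frac{1}{-41425 + 774} = \frac{1}{-40651} = - \frac{1}{40651}$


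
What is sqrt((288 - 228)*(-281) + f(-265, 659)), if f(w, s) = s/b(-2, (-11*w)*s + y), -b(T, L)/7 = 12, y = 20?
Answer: I*sqrt(29754879)/42 ≈ 129.88*I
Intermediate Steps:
b(T, L) = -84 (b(T, L) = -7*12 = -84)
f(w, s) = -s/84 (f(w, s) = s/(-84) = s*(-1/84) = -s/84)
sqrt((288 - 228)*(-281) + f(-265, 659)) = sqrt((288 - 228)*(-281) - 1/84*659) = sqrt(60*(-281) - 659/84) = sqrt(-16860 - 659/84) = sqrt(-1416899/84) = I*sqrt(29754879)/42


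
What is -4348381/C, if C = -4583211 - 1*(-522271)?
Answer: 4348381/4060940 ≈ 1.0708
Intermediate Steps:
C = -4060940 (C = -4583211 + 522271 = -4060940)
-4348381/C = -4348381/(-4060940) = -4348381*(-1/4060940) = 4348381/4060940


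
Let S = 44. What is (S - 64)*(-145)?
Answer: 2900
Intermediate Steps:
(S - 64)*(-145) = (44 - 64)*(-145) = -20*(-145) = 2900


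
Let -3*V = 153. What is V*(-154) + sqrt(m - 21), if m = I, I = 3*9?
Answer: 7854 + sqrt(6) ≈ 7856.5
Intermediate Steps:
V = -51 (V = -1/3*153 = -51)
I = 27
m = 27
V*(-154) + sqrt(m - 21) = -51*(-154) + sqrt(27 - 21) = 7854 + sqrt(6)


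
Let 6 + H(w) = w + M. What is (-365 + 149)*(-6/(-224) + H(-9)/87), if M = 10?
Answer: 2691/406 ≈ 6.6281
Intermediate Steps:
H(w) = 4 + w (H(w) = -6 + (w + 10) = -6 + (10 + w) = 4 + w)
(-365 + 149)*(-6/(-224) + H(-9)/87) = (-365 + 149)*(-6/(-224) + (4 - 9)/87) = -216*(-6*(-1/224) - 5*1/87) = -216*(3/112 - 5/87) = -216*(-299/9744) = 2691/406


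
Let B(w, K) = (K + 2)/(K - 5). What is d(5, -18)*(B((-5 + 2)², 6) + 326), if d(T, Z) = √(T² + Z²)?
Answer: 334*√349 ≈ 6239.6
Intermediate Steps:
B(w, K) = (2 + K)/(-5 + K)
d(5, -18)*(B((-5 + 2)², 6) + 326) = √(5² + (-18)²)*((2 + 6)/(-5 + 6) + 326) = √(25 + 324)*(8/1 + 326) = √349*(1*8 + 326) = √349*(8 + 326) = √349*334 = 334*√349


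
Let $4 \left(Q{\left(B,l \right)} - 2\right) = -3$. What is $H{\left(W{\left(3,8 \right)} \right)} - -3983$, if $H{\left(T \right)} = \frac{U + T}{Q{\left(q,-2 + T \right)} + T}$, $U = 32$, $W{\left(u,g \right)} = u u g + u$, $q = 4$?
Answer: $\frac{1215243}{305} \approx 3984.4$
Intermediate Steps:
$Q{\left(B,l \right)} = \frac{5}{4}$ ($Q{\left(B,l \right)} = 2 + \frac{1}{4} \left(-3\right) = 2 - \frac{3}{4} = \frac{5}{4}$)
$W{\left(u,g \right)} = u + g u^{2}$ ($W{\left(u,g \right)} = u^{2} g + u = g u^{2} + u = u + g u^{2}$)
$H{\left(T \right)} = \frac{32 + T}{\frac{5}{4} + T}$
$H{\left(W{\left(3,8 \right)} \right)} - -3983 = \frac{4 \left(32 + 3 \left(1 + 8 \cdot 3\right)\right)}{5 + 4 \cdot 3 \left(1 + 8 \cdot 3\right)} - -3983 = \frac{4 \left(32 + 3 \left(1 + 24\right)\right)}{5 + 4 \cdot 3 \left(1 + 24\right)} + 3983 = \frac{4 \left(32 + 3 \cdot 25\right)}{5 + 4 \cdot 3 \cdot 25} + 3983 = \frac{4 \left(32 + 75\right)}{5 + 4 \cdot 75} + 3983 = 4 \frac{1}{5 + 300} \cdot 107 + 3983 = 4 \cdot \frac{1}{305} \cdot 107 + 3983 = \frac{428}{305} + 3983 = \frac{1215243}{305}$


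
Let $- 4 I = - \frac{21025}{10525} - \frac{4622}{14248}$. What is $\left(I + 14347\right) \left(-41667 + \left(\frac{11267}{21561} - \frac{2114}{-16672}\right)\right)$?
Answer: $- \frac{99154718460037292658037}{165862898748672} \approx -5.9781 \cdot 10^{8}$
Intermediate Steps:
$I = \frac{6964215}{11996816}$ ($I = - \frac{- \frac{21025}{10525} - \frac{4622}{14248}}{4} = - \frac{\left(-21025\right) \frac{1}{10525} - \frac{2311}{7124}}{4} = - \frac{- \frac{841}{421} - \frac{2311}{7124}}{4} = \left(- \frac{1}{4}\right) \left(- \frac{6964215}{2999204}\right) = \frac{6964215}{11996816} \approx 0.58051$)
$\left(I + 14347\right) \left(-41667 + \left(\frac{11267}{21561} - \frac{2114}{-16672}\right)\right) = \left(\frac{6964215}{11996816} + 14347\right) \left(-41667 + \left(\frac{11267}{21561} - \frac{2114}{-16672}\right)\right) = \frac{172125283367 \left(-41667 + \left(11267 \cdot \frac{1}{21561} - - \frac{1057}{8336}\right)\right)}{11996816} = \frac{172125283367 \left(-41667 + \left(\frac{11267}{21561} + \frac{1057}{8336}\right)\right)}{11996816} = \frac{172125283367 \left(-41667 + \frac{116711689}{179732496}\right)}{11996816} = \frac{172125283367}{11996816} \left(- \frac{7488797199143}{179732496}\right) = - \frac{99154718460037292658037}{165862898748672}$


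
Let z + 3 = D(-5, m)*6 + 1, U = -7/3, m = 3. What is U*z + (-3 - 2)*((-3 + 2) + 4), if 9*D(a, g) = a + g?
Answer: -65/9 ≈ -7.2222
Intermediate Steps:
U = -7/3 (U = -7*1/3 = -7/3 ≈ -2.3333)
D(a, g) = a/9 + g/9 (D(a, g) = (a + g)/9 = a/9 + g/9)
z = -10/3 (z = -3 + (((1/9)*(-5) + (1/9)*3)*6 + 1) = -3 + ((-5/9 + 1/3)*6 + 1) = -3 + (-2/9*6 + 1) = -3 + (-4/3 + 1) = -3 - 1/3 = -10/3 ≈ -3.3333)
U*z + (-3 - 2)*((-3 + 2) + 4) = -7/3*(-10/3) + (-3 - 2)*((-3 + 2) + 4) = 70/9 - 5*(-1 + 4) = 70/9 - 5*3 = 70/9 - 15 = -65/9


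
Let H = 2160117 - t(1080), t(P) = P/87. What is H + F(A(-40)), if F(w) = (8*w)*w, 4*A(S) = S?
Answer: 62666233/29 ≈ 2.1609e+6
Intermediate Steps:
A(S) = S/4
t(P) = P/87 (t(P) = P*(1/87) = P/87)
F(w) = 8*w²
H = 62643033/29 (H = 2160117 - 1080/87 = 2160117 - 1*360/29 = 2160117 - 360/29 = 62643033/29 ≈ 2.1601e+6)
H + F(A(-40)) = 62643033/29 + 8*((¼)*(-40))² = 62643033/29 + 8*(-10)² = 62643033/29 + 8*100 = 62643033/29 + 800 = 62666233/29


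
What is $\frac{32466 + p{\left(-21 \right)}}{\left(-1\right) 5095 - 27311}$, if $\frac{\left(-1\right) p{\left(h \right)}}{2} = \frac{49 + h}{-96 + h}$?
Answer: $- \frac{1899289}{1895751} \approx -1.0019$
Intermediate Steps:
$p{\left(h \right)} = - \frac{2 \left(49 + h\right)}{-96 + h}$ ($p{\left(h \right)} = - 2 \frac{49 + h}{-96 + h} = - \frac{2 \left(49 + h\right)}{-96 + h}$)
$\frac{32466 + p{\left(-21 \right)}}{\left(-1\right) 5095 - 27311} = \frac{32466 + \frac{2 \left(-49 - -21\right)}{-96 - 21}}{\left(-1\right) 5095 - 27311} = \frac{32466 + \frac{2 \left(-49 + 21\right)}{-117}}{-5095 - 27311} = \frac{32466 + 2 \left(- \frac{1}{117}\right) \left(-28\right)}{-32406} = \left(32466 + \frac{56}{117}\right) \left(- \frac{1}{32406}\right) = \frac{3798578}{117} \left(- \frac{1}{32406}\right) = - \frac{1899289}{1895751}$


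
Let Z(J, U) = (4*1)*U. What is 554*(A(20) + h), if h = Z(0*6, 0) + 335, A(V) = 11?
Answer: 191684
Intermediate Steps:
Z(J, U) = 4*U
h = 335 (h = 4*0 + 335 = 0 + 335 = 335)
554*(A(20) + h) = 554*(11 + 335) = 554*346 = 191684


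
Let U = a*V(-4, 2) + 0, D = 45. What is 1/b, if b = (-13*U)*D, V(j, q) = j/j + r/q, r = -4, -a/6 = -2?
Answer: 1/7020 ≈ 0.00014245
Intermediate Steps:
a = 12 (a = -6*(-2) = 12)
V(j, q) = 1 - 4/q (V(j, q) = j/j - 4/q = 1 - 4/q)
U = -12 (U = 12*((-4 + 2)/2) + 0 = 12*((½)*(-2)) + 0 = 12*(-1) + 0 = -12 + 0 = -12)
b = 7020 (b = -13*(-12)*45 = 156*45 = 7020)
1/b = 1/7020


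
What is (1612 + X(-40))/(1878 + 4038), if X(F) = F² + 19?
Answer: 1077/1972 ≈ 0.54615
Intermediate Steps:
X(F) = 19 + F²
(1612 + X(-40))/(1878 + 4038) = (1612 + (19 + (-40)²))/(1878 + 4038) = (1612 + (19 + 1600))/5916 = (1612 + 1619)*(1/5916) = 3231*(1/5916) = 1077/1972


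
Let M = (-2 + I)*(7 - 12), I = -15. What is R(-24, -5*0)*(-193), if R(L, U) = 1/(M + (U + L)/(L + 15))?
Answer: -579/263 ≈ -2.2015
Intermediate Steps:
M = 85 (M = (-2 - 15)*(7 - 12) = -17*(-5) = 85)
R(L, U) = 1/(85 + (L + U)/(15 + L)) (R(L, U) = 1/(85 + (U + L)/(L + 15)) = 1/(85 + (L + U)/(15 + L)))
R(-24, -5*0)*(-193) = ((15 - 24)/(1275 - 5*0 + 86*(-24)))*(-193) = (-9/(1275 + 0 - 2064))*(-193) = (-9/(-789))*(-193) = -1/789*(-9)*(-193) = (3/263)*(-193) = -579/263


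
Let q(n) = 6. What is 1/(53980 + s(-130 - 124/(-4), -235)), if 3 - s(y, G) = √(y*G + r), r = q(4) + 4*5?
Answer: 53983/2914140998 + √23291/2914140998 ≈ 1.8577e-5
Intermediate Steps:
r = 26 (r = 6 + 4*5 = 6 + 20 = 26)
s(y, G) = 3 - √(26 + G*y) (s(y, G) = 3 - √(y*G + 26) = 3 - √(G*y + 26) = 3 - √(26 + G*y))
1/(53980 + s(-130 - 124/(-4), -235)) = 1/(53980 + (3 - √(26 - 235*(-130 - 124/(-4))))) = 1/(53980 + (3 - √(26 - 235*(-130 - 124*(-1)/4)))) = 1/(53980 + (3 - √(26 - 235*(-130 - 1*(-31))))) = 1/(53980 + (3 - √(26 - 235*(-130 + 31)))) = 1/(53980 + (3 - √(26 - 235*(-99)))) = 1/(53980 + (3 - √(26 + 23265))) = 1/(53980 + (3 - √23291)) = 1/(53983 - √23291)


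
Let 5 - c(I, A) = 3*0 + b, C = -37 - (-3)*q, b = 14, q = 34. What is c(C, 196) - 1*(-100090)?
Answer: 100081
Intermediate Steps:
C = 65 (C = -37 - (-3)*34 = -37 - 1*(-102) = -37 + 102 = 65)
c(I, A) = -9 (c(I, A) = 5 - (3*0 + 14) = 5 - (0 + 14) = 5 - 1*14 = 5 - 14 = -9)
c(C, 196) - 1*(-100090) = -9 - 1*(-100090) = -9 + 100090 = 100081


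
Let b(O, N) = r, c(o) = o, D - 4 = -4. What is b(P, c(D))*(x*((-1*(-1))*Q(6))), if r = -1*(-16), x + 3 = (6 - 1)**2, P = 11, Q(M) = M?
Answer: 2112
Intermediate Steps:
D = 0 (D = 4 - 4 = 0)
x = 22 (x = -3 + (6 - 1)**2 = -3 + 5**2 = -3 + 25 = 22)
r = 16
b(O, N) = 16
b(P, c(D))*(x*((-1*(-1))*Q(6))) = 16*(22*(-1*(-1)*6)) = 16*(22*(1*6)) = 16*(22*6) = 16*132 = 2112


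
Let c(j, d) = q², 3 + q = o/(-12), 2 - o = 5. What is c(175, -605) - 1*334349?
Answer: -5349463/16 ≈ -3.3434e+5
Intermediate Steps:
o = -3 (o = 2 - 1*5 = 2 - 5 = -3)
q = -11/4 (q = -3 - 3/(-12) = -3 - 3*(-1/12) = -3 + ¼ = -11/4 ≈ -2.7500)
c(j, d) = 121/16 (c(j, d) = (-11/4)² = 121/16)
c(175, -605) - 1*334349 = 121/16 - 1*334349 = 121/16 - 334349 = -5349463/16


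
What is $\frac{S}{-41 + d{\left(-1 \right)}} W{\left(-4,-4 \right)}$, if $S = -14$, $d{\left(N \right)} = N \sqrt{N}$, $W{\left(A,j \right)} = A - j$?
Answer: $0$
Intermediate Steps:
$d{\left(N \right)} = N^{\frac{3}{2}}$
$\frac{S}{-41 + d{\left(-1 \right)}} W{\left(-4,-4 \right)} = \frac{1}{-41 + \left(-1\right)^{\frac{3}{2}}} \left(-14\right) \left(-4 - -4\right) = \frac{1}{-41 - i} \left(-14\right) \left(-4 + 4\right) = \frac{-41 + i}{1682} \left(-14\right) 0 = - \frac{7 \left(-41 + i\right)}{841} \cdot 0 = 0$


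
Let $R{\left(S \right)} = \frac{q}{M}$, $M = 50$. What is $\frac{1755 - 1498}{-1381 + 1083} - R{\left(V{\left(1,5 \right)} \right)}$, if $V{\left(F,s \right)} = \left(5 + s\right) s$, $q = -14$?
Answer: $- \frac{4339}{7450} \approx -0.58242$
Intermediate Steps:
$V{\left(F,s \right)} = s \left(5 + s\right)$
$R{\left(S \right)} = - \frac{7}{25}$ ($R{\left(S \right)} = - \frac{14}{50} = \left(-14\right) \frac{1}{50} = - \frac{7}{25}$)
$\frac{1755 - 1498}{-1381 + 1083} - R{\left(V{\left(1,5 \right)} \right)} = \frac{1755 - 1498}{-1381 + 1083} - - \frac{7}{25} = \frac{257}{-298} + \frac{7}{25} = 257 \left(- \frac{1}{298}\right) + \frac{7}{25} = - \frac{257}{298} + \frac{7}{25} = - \frac{4339}{7450}$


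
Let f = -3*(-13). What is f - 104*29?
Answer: -2977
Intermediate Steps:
f = 39
f - 104*29 = 39 - 104*29 = 39 - 3016 = -2977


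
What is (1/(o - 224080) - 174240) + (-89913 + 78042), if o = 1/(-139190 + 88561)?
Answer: -2111419304798260/11344946321 ≈ -1.8611e+5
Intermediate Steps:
o = -1/50629 (o = 1/(-50629) = -1/50629 ≈ -1.9752e-5)
(1/(o - 224080) - 174240) + (-89913 + 78042) = (1/(-1/50629 - 224080) - 174240) + (-89913 + 78042) = (1/(-11344946321/50629) - 174240) - 11871 = (-50629/11344946321 - 174240) - 11871 = -1976743447021669/11344946321 - 11871 = -2111419304798260/11344946321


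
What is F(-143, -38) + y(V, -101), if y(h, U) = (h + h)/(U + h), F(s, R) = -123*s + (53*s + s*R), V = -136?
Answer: 3660500/237 ≈ 15445.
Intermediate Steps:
F(s, R) = -70*s + R*s (F(s, R) = -123*s + (53*s + R*s) = -70*s + R*s)
y(h, U) = 2*h/(U + h) (y(h, U) = (2*h)/(U + h) = 2*h/(U + h))
F(-143, -38) + y(V, -101) = -143*(-70 - 38) + 2*(-136)/(-101 - 136) = -143*(-108) + 2*(-136)/(-237) = 15444 + 2*(-136)*(-1/237) = 15444 + 272/237 = 3660500/237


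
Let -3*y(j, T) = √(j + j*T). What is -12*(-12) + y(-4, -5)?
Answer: 428/3 ≈ 142.67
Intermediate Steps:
y(j, T) = -√(j + T*j)/3 (y(j, T) = -√(j + j*T)/3 = -√(j + T*j)/3)
-12*(-12) + y(-4, -5) = -12*(-12) - √(-4*(1 - 5))/3 = 144 - √(-4*(-4))/3 = 144 - √16/3 = 144 - ⅓*4 = 144 - 4/3 = 428/3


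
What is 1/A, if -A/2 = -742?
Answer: 1/1484 ≈ 0.00067385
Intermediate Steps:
A = 1484 (A = -2*(-742) = 1484)
1/A = 1/1484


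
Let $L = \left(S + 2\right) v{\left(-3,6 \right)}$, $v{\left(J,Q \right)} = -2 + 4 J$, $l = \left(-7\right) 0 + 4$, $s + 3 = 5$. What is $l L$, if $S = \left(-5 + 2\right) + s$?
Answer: $-56$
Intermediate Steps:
$s = 2$ ($s = -3 + 5 = 2$)
$S = -1$ ($S = \left(-5 + 2\right) + 2 = -3 + 2 = -1$)
$l = 4$ ($l = 0 + 4 = 4$)
$L = -14$ ($L = \left(-1 + 2\right) \left(-2 + 4 \left(-3\right)\right) = 1 \left(-2 - 12\right) = 1 \left(-14\right) = -14$)
$l L = 4 \left(-14\right) = -56$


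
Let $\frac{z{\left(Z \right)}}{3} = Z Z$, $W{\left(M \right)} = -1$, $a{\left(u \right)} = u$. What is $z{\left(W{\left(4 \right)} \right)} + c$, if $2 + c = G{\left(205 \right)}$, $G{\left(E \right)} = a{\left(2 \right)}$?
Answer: $3$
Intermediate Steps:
$G{\left(E \right)} = 2$
$c = 0$ ($c = -2 + 2 = 0$)
$z{\left(Z \right)} = 3 Z^{2}$ ($z{\left(Z \right)} = 3 Z Z = 3 Z^{2}$)
$z{\left(W{\left(4 \right)} \right)} + c = 3 \left(-1\right)^{2} + 0 = 3 \cdot 1 + 0 = 3 + 0 = 3$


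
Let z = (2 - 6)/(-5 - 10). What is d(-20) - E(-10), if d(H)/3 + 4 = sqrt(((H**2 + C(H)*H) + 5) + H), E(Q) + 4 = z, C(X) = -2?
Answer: -124/15 + 15*sqrt(17) ≈ 53.580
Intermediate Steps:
z = 4/15 (z = -4/(-15) = -4*(-1/15) = 4/15 ≈ 0.26667)
E(Q) = -56/15 (E(Q) = -4 + 4/15 = -56/15)
d(H) = -12 + 3*sqrt(5 + H**2 - H) (d(H) = -12 + 3*sqrt(((H**2 - 2*H) + 5) + H) = -12 + 3*sqrt((5 + H**2 - 2*H) + H) = -12 + 3*sqrt(5 + H**2 - H))
d(-20) - E(-10) = (-12 + 3*sqrt(5 + (-20)**2 - 1*(-20))) - 1*(-56/15) = (-12 + 3*sqrt(5 + 400 + 20)) + 56/15 = (-12 + 3*sqrt(425)) + 56/15 = (-12 + 3*(5*sqrt(17))) + 56/15 = (-12 + 15*sqrt(17)) + 56/15 = -124/15 + 15*sqrt(17)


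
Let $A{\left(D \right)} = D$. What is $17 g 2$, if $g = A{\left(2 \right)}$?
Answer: $68$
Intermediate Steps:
$g = 2$
$17 g 2 = 17 \cdot 2 \cdot 2 = 34 \cdot 2 = 68$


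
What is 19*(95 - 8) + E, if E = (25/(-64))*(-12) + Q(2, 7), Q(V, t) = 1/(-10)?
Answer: 132607/80 ≈ 1657.6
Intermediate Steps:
Q(V, t) = -1/10
E = 367/80 (E = (25/(-64))*(-12) - 1/10 = (25*(-1/64))*(-12) - 1/10 = -25/64*(-12) - 1/10 = 75/16 - 1/10 = 367/80 ≈ 4.5875)
19*(95 - 8) + E = 19*(95 - 8) + 367/80 = 19*87 + 367/80 = 1653 + 367/80 = 132607/80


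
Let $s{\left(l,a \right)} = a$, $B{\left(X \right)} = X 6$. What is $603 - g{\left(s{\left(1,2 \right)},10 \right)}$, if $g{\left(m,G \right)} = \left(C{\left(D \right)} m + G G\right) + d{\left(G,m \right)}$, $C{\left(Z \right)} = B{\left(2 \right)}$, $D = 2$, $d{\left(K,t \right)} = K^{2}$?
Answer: $379$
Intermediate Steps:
$B{\left(X \right)} = 6 X$
$C{\left(Z \right)} = 12$ ($C{\left(Z \right)} = 6 \cdot 2 = 12$)
$g{\left(m,G \right)} = 2 G^{2} + 12 m$ ($g{\left(m,G \right)} = \left(12 m + G G\right) + G^{2} = \left(12 m + G^{2}\right) + G^{2} = \left(G^{2} + 12 m\right) + G^{2} = 2 G^{2} + 12 m$)
$603 - g{\left(s{\left(1,2 \right)},10 \right)} = 603 - \left(2 \cdot 10^{2} + 12 \cdot 2\right) = 603 - \left(2 \cdot 100 + 24\right) = 603 - \left(200 + 24\right) = 603 - 224 = 379$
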